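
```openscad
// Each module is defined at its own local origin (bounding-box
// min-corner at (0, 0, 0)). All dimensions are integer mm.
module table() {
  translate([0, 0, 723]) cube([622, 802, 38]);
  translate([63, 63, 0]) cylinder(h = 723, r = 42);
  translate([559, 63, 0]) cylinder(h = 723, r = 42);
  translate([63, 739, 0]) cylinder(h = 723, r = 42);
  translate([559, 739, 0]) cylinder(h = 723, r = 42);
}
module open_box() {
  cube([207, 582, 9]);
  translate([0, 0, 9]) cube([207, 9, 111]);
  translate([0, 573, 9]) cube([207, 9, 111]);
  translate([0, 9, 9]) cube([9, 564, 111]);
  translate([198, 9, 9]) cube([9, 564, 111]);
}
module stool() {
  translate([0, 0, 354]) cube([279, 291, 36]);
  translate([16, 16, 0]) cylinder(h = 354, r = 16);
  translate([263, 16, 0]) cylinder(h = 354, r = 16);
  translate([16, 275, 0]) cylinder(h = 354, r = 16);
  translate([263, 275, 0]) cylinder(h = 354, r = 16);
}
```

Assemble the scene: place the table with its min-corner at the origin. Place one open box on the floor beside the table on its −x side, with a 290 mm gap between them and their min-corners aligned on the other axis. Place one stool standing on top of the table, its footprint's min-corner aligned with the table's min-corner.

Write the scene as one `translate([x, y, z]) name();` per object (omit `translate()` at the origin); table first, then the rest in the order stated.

table();
translate([-497, 0, 0]) open_box();
translate([0, 0, 761]) stool();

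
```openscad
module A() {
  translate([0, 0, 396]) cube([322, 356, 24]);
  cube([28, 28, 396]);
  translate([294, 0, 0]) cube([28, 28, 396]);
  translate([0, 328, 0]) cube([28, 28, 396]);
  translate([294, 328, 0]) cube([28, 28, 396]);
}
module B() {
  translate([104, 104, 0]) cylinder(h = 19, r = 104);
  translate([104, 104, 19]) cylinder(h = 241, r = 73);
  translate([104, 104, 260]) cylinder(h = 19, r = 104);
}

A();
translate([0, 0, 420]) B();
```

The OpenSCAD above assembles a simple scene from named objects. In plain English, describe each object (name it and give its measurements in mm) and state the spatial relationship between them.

A is a four-legged stool. The seat is a 322×356×24 mm slab whose top surface is at z = 420 mm; four square legs, each 28×28 mm in cross-section, run from the floor (z = 0) to the underside of the seat, each flush with a corner of the seat.

B is a spool: two coaxial disc flanges of radius 104 mm and thickness 19 mm, joined by a core cylinder of radius 73 mm and height 241 mm. The lower flange rests on z = 0 and the three cylinders share a vertical axis.

The spool is on top of the stool.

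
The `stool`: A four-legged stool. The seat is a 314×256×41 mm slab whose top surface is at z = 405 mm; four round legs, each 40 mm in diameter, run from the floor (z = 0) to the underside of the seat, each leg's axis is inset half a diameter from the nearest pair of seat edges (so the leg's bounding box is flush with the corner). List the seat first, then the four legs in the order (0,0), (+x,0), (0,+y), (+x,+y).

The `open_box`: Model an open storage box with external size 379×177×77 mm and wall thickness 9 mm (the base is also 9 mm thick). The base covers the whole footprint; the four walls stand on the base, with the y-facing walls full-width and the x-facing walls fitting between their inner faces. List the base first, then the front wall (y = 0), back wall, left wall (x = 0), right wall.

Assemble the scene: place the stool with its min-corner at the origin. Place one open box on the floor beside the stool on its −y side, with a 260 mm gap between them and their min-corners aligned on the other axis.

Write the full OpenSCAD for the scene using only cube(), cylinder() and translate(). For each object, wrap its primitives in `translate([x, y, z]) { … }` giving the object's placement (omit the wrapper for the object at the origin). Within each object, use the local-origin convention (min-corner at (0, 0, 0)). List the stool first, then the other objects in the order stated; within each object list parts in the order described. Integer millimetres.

translate([0, 0, 364]) cube([314, 256, 41]);
translate([20, 20, 0]) cylinder(h = 364, r = 20);
translate([294, 20, 0]) cylinder(h = 364, r = 20);
translate([20, 236, 0]) cylinder(h = 364, r = 20);
translate([294, 236, 0]) cylinder(h = 364, r = 20);
translate([0, -437, 0]) {
  cube([379, 177, 9]);
  translate([0, 0, 9]) cube([379, 9, 68]);
  translate([0, 168, 9]) cube([379, 9, 68]);
  translate([0, 9, 9]) cube([9, 159, 68]);
  translate([370, 9, 9]) cube([9, 159, 68]);
}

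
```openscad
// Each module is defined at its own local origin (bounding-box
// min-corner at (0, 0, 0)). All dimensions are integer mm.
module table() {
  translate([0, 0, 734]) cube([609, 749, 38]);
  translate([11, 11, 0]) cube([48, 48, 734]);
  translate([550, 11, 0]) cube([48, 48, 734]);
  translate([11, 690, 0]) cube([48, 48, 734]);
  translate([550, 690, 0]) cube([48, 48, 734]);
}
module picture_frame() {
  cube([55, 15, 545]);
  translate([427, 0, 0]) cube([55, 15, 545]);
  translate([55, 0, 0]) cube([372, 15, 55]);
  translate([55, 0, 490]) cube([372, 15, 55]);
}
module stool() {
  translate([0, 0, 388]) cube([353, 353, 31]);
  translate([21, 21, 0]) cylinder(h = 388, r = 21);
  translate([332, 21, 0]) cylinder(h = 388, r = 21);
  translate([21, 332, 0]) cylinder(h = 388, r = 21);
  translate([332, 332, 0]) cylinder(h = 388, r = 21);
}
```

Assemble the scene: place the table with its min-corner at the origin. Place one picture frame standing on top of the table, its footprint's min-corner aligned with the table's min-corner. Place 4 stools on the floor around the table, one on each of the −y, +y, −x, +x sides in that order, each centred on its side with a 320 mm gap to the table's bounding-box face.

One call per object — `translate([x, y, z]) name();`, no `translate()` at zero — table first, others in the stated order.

table();
translate([0, 0, 772]) picture_frame();
translate([128, -673, 0]) stool();
translate([128, 1069, 0]) stool();
translate([-673, 198, 0]) stool();
translate([929, 198, 0]) stool();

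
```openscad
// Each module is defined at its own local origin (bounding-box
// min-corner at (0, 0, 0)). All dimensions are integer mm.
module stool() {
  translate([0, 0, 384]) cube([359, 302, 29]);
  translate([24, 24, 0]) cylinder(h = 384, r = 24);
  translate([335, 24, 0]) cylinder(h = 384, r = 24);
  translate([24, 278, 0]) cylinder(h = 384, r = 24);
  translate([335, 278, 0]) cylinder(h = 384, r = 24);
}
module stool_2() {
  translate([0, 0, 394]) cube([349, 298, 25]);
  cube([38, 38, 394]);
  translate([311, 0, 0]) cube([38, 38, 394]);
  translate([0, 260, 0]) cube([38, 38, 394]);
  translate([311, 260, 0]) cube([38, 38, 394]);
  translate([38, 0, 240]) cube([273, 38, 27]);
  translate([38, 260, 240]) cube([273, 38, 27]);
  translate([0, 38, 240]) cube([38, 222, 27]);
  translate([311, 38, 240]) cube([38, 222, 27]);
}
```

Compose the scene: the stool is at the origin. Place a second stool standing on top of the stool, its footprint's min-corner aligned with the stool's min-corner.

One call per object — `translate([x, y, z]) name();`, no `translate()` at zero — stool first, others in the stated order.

stool();
translate([0, 0, 413]) stool_2();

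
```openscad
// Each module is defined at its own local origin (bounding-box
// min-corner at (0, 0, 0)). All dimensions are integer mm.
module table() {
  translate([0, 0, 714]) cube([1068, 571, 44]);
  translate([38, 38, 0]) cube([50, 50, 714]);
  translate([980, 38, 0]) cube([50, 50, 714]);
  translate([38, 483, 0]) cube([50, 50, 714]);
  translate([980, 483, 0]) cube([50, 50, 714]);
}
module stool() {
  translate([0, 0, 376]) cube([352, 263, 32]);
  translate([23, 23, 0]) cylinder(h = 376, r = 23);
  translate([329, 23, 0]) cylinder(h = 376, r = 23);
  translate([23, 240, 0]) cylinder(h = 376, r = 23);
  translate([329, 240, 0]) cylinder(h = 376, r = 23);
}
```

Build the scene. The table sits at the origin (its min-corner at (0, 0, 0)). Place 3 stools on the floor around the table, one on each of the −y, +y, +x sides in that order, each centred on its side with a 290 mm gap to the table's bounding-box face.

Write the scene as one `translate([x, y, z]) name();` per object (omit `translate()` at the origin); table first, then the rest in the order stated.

table();
translate([358, -553, 0]) stool();
translate([358, 861, 0]) stool();
translate([1358, 154, 0]) stool();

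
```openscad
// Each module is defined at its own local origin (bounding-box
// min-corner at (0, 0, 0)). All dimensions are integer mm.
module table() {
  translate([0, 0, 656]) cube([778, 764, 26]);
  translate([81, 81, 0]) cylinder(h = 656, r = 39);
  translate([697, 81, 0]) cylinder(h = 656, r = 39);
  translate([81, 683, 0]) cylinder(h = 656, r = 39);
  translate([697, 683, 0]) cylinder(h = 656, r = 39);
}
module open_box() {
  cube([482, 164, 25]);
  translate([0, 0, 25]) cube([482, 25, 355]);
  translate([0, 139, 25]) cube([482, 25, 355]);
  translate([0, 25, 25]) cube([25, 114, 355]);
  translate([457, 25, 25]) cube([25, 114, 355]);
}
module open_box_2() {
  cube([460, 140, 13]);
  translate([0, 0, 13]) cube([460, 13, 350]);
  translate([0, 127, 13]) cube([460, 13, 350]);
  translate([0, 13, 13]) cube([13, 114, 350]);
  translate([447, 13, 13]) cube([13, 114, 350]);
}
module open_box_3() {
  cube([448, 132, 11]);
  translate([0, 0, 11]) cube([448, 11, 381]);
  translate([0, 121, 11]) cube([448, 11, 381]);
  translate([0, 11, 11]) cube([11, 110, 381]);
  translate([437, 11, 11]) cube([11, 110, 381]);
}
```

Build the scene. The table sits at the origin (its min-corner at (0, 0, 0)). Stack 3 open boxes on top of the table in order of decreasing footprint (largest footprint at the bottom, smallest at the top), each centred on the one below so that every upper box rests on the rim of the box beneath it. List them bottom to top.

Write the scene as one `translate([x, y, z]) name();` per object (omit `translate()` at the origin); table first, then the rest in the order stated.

table();
translate([148, 300, 682]) open_box();
translate([159, 312, 1062]) open_box_2();
translate([165, 316, 1425]) open_box_3();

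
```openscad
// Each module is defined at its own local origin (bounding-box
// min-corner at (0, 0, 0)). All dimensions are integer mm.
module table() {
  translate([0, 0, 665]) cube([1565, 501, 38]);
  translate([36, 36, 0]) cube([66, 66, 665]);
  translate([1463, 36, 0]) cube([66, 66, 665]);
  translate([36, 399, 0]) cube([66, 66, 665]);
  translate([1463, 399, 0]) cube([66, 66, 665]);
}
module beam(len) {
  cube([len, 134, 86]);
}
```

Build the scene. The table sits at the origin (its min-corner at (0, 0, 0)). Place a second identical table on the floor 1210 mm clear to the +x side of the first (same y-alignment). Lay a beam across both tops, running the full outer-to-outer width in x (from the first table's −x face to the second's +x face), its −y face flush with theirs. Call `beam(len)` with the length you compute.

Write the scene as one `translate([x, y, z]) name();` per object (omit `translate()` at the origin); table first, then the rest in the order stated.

table();
translate([2775, 0, 0]) table();
translate([0, 0, 703]) beam(4340);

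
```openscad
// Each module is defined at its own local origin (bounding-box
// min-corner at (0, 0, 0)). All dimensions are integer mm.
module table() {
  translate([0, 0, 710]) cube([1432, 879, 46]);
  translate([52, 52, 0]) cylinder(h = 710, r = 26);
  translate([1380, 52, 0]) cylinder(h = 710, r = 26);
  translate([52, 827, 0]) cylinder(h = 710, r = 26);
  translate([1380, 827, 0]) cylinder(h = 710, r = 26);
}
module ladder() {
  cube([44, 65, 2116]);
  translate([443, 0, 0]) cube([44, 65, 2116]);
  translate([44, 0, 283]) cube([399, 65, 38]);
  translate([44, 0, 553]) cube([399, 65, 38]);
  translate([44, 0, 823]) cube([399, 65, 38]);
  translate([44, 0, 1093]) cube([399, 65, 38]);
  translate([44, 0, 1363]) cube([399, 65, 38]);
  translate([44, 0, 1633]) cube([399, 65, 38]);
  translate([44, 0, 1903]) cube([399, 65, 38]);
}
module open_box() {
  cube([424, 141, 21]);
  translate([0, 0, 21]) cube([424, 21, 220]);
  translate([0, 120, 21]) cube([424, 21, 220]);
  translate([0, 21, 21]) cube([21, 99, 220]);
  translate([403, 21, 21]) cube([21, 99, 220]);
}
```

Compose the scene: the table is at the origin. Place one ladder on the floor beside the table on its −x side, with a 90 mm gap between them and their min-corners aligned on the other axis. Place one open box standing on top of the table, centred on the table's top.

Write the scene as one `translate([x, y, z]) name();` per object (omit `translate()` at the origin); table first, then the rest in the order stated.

table();
translate([-577, 0, 0]) ladder();
translate([504, 369, 756]) open_box();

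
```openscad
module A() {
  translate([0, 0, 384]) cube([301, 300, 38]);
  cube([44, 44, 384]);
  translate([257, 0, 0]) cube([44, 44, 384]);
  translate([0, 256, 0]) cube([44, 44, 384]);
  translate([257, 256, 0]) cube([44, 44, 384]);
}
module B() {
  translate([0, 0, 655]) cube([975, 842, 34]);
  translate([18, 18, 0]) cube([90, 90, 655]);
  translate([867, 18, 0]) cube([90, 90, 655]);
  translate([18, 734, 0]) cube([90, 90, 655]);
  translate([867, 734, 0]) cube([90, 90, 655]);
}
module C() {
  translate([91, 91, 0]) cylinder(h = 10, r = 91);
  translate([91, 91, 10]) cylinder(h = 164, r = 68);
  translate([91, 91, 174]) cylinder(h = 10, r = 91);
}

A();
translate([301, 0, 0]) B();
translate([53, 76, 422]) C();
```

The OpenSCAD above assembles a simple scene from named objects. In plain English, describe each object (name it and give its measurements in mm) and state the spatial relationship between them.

A is a four-legged stool. The seat is 301×300 mm, 38 mm thick, top at z = 422 mm. It stands on four square legs, each 44×44 mm in cross-section, from z = 0 to the seat underside, each flush with a corner of the seat.

B is a rectangular dining table. The top is 975×842×34 mm with its upper surface at z = 689 mm. It stands on four 90×90 mm square legs, each inset 18 mm from the nearest pair of top edges, running from the floor to the underside of the top.

C is a spool: two coaxial disc flanges of radius 91 mm and thickness 10 mm, joined by a core cylinder of radius 68 mm and height 164 mm. The lower flange rests on z = 0 and the three cylinders share a vertical axis.

The table is against the stool's +x side, with their −y faces flush. The spool is on top of the stool.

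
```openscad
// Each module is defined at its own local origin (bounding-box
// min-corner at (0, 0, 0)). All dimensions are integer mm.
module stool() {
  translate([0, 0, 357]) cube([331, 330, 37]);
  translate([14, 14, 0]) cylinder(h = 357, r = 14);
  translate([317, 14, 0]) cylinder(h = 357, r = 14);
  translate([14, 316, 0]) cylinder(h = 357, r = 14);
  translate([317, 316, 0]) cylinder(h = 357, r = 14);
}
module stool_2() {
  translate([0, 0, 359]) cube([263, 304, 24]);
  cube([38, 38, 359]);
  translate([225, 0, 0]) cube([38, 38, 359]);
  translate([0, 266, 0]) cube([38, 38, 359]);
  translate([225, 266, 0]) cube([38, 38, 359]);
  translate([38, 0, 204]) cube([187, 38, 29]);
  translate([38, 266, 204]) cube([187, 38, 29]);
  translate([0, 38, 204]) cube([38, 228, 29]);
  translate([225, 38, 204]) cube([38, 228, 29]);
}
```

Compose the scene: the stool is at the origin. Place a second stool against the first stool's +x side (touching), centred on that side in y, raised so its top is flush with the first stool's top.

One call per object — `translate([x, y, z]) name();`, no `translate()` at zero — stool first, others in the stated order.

stool();
translate([331, 13, 11]) stool_2();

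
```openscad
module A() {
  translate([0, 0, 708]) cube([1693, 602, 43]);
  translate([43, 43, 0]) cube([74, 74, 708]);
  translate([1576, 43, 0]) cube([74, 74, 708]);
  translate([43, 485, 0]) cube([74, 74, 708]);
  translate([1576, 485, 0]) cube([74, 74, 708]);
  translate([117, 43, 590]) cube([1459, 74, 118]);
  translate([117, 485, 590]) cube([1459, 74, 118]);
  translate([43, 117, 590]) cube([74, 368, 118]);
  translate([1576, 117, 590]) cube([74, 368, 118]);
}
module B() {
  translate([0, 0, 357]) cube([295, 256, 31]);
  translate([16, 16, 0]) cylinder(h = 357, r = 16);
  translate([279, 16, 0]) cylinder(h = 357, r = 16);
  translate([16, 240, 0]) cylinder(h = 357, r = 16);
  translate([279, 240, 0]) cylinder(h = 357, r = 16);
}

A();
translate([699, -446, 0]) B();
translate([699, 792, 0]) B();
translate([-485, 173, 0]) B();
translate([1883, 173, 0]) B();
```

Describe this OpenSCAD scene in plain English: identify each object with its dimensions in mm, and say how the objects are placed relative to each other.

A is a rectangular dining table. The top is 1693×602×43 mm with its upper surface at z = 751 mm. It stands on four 74×74 mm square legs, each inset 43 mm from the nearest pair of top edges, running from the floor to the underside of the top. Four apron rails, 74 mm thick and 118 mm tall, run between adjacent legs with their top edges flush with the underside of the top and their outer faces flush with the legs' outer faces.

B is a simple wooden stool: a rectangular seat 295 mm (x) by 256 mm (y), 31 mm thick, top face at z = 388 mm, on four round legs, each 32 mm in diameter. The legs rest on z = 0, each leg's axis is inset half a diameter from the nearest pair of seat edges (so the leg's bounding box is flush with the corner).

Four stools sit around the table at the −y, +y, −x, +x sides.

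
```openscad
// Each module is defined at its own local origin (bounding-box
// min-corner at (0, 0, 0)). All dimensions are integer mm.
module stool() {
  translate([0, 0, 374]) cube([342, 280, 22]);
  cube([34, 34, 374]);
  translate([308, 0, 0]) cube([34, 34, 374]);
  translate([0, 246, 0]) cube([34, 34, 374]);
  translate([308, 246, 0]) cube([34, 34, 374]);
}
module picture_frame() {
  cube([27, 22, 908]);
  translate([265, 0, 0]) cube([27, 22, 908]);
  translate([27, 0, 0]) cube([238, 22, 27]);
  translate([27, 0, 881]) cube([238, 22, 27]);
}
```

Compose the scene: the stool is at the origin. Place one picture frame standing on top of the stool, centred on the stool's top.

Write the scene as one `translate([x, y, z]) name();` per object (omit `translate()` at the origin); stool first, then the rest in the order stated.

stool();
translate([25, 129, 396]) picture_frame();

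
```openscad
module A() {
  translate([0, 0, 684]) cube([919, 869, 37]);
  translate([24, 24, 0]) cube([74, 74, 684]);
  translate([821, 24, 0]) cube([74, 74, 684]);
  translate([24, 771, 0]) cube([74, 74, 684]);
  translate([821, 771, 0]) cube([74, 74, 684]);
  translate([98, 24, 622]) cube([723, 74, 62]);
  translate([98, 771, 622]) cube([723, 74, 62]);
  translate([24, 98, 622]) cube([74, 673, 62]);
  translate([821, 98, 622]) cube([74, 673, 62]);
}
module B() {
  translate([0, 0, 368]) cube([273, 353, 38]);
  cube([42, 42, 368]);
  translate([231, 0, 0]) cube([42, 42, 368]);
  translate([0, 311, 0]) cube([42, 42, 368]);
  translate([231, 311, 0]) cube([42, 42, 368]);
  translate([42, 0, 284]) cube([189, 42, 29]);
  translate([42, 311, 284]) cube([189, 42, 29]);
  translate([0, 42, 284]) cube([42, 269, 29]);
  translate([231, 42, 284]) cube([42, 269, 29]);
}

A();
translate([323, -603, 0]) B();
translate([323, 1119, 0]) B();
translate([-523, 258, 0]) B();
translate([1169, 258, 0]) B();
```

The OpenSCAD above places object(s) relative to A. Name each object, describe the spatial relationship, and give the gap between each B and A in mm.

A is a table. B is a stool. Four stools sit around the table at the −y, +y, −x, +x sides. The gap between each stool and the table is 250 mm.

Each stool's nearest face is 250 mm from the table's bounding box.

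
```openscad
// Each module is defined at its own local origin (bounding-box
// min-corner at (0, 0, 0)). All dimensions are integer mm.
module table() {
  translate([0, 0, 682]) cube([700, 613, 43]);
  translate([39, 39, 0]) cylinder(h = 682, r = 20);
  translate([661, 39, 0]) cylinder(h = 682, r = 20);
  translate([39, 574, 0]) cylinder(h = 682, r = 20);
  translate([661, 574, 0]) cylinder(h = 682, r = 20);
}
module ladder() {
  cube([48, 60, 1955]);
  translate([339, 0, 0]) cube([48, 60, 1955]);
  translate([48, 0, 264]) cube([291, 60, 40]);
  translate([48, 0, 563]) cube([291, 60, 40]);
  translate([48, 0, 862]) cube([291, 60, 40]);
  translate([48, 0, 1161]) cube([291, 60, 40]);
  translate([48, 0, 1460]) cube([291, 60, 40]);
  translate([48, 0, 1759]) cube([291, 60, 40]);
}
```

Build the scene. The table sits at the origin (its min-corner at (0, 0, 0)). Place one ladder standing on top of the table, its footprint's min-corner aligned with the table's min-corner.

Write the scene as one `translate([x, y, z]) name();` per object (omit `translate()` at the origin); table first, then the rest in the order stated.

table();
translate([0, 0, 725]) ladder();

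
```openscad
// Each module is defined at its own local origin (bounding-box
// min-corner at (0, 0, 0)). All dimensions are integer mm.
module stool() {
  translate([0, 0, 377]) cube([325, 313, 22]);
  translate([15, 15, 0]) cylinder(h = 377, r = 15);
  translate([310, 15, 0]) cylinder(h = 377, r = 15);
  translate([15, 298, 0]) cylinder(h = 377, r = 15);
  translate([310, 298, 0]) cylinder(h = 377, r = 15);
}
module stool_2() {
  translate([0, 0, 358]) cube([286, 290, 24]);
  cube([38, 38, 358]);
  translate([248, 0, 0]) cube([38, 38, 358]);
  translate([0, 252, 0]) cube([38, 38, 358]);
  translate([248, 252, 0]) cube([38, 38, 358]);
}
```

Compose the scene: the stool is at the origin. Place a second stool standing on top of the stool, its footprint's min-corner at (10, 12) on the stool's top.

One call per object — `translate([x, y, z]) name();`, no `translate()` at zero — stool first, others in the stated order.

stool();
translate([10, 12, 399]) stool_2();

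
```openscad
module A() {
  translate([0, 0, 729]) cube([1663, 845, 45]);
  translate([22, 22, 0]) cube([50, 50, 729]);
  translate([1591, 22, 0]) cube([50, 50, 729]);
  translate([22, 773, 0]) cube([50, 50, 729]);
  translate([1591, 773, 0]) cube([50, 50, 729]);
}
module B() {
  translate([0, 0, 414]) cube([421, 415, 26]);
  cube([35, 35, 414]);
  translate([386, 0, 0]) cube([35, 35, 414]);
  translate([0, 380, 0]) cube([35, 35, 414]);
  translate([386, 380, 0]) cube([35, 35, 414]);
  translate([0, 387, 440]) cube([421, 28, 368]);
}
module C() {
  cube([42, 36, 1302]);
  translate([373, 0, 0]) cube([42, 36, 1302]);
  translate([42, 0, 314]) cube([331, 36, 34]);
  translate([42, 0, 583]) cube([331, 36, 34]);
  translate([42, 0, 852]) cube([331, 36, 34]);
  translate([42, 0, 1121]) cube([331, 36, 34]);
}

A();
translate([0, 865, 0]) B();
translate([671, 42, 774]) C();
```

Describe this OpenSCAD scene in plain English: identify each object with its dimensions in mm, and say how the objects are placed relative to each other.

A is a table: top 1663 mm (x) × 845 mm (y), 45 mm thick, upper face at z = 774 mm, on four 50×50 mm square legs, each inset 22 mm from the nearest pair of top edges, running from z = 0 to the bottom of the top.

B is a chair. The seat is a 421×415×26 mm slab with its top at z = 440 mm, on four 35×35 mm corner legs (flush with the seat edges, standing on z = 0). A flat backrest 28 mm thick, 368 mm tall, spans the full seat width and rises from the seat top along its +y edge, rear face flush with the rear of the seat.

C is a straight ladder. Two 42×36 mm vertical rails, 1302 mm tall, stand 415 mm apart (outside-to-outside) with their front faces coplanar on the −y side. 4 rungs, each 36 mm deep and 34 mm tall, span between the inner faces of the rails, front faces flush with the rails. The lowest rung's underside is at z = 314 mm and rungs are spaced 269 mm apart (underside to underside).

The chair is on the floor beside the table on its +y side. The ladder is on top of the table.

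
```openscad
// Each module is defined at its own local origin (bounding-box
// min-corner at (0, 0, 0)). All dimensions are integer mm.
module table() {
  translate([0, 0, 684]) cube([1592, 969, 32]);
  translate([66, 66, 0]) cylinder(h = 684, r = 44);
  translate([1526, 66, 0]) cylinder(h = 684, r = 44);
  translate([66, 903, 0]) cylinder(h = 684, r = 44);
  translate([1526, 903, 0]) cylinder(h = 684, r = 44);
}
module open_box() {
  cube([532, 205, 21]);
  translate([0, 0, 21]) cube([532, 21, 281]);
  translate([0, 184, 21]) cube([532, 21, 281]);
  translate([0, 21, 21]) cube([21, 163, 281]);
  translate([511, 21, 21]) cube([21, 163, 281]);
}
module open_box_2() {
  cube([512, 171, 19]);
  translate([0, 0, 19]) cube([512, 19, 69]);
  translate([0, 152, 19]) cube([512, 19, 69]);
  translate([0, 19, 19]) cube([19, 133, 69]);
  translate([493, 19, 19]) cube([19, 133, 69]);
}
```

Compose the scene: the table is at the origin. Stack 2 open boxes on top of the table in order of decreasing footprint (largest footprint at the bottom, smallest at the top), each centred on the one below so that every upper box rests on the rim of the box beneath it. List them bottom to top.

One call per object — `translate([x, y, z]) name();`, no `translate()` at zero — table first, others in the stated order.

table();
translate([530, 382, 716]) open_box();
translate([540, 399, 1018]) open_box_2();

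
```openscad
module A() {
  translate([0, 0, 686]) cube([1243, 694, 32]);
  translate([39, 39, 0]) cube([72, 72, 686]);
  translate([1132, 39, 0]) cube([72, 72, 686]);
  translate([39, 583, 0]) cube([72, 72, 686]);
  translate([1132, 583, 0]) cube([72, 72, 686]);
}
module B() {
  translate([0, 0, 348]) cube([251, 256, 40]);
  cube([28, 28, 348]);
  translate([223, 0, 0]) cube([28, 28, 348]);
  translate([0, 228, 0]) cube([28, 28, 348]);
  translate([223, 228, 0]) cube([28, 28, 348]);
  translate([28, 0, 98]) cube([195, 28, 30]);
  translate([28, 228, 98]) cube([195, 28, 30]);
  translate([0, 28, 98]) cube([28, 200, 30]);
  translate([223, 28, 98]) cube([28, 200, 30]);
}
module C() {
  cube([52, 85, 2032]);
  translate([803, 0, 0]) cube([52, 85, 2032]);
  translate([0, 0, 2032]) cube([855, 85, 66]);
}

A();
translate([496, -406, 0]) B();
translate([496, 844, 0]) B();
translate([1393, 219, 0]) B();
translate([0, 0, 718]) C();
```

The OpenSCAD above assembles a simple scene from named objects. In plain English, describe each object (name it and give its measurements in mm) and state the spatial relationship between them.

A is a table with a 1243×694 mm rectangular top, 32 mm thick, top surface at z = 718 mm, supported by four 72×72 mm square legs, each inset 39 mm from the nearest pair of top edges, running from the floor.

B is a four-legged stool. The seat is 251×256 mm, 40 mm thick, top at z = 388 mm. It stands on four square legs, each 28×28 mm in cross-section, from z = 0 to the seat underside, each flush with a corner of the seat. Four stretchers, 28 mm wide and 30 mm tall, connect adjacent legs with their undersides at z = 98 mm, each running between the inner faces of the legs it joins and aligned with the legs' outer faces on the other axis.

C is a rectangular door frame: two vertical jambs of 52×85 mm section, 2032 mm tall, with a clear opening 751 mm wide between their inner faces. A header 66 mm tall and 85 mm deep lies on top of the jambs and spans the full outside width.

Three stools sit around the table at the −y, +y, +x sides. The door frame is on top of the table.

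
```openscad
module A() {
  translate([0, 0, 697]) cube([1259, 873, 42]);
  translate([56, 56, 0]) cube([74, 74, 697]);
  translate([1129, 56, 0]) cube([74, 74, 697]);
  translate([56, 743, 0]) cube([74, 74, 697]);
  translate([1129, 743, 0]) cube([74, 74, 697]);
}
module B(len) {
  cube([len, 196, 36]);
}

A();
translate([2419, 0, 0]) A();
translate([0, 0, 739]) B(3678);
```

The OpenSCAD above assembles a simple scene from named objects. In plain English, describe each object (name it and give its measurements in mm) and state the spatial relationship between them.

A is a table: top 1259 mm (x) × 873 mm (y), 42 mm thick, upper face at z = 739 mm, on four 74×74 mm square legs, each inset 56 mm from the nearest pair of top edges, running from z = 0 to the bottom of the top.

B is a rectangular beam 3678 mm long (x), 196 mm deep (y), 36 mm thick (z).

The beam spans the tops of two tables placed 1160 mm apart, resting at z = 739 mm.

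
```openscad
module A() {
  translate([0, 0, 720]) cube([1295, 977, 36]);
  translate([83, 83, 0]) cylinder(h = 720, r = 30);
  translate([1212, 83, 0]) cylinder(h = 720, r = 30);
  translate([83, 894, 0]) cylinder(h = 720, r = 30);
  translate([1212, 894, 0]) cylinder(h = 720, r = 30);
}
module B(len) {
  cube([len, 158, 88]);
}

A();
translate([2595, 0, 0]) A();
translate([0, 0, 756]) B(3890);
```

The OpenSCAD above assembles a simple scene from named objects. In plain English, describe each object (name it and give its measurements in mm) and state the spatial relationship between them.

A is a table: top 1295 mm (x) × 977 mm (y), 36 mm thick, upper face at z = 756 mm, on four round legs of 60 mm diameter, each leg's bounding box inset 53 mm from the nearest pair of top edges, running from z = 0 to the bottom of the top.

B is a rectangular beam 3890 mm long (x), 158 mm deep (y), 88 mm thick (z).

The beam spans the tops of two tables placed 1300 mm apart, resting at z = 756 mm.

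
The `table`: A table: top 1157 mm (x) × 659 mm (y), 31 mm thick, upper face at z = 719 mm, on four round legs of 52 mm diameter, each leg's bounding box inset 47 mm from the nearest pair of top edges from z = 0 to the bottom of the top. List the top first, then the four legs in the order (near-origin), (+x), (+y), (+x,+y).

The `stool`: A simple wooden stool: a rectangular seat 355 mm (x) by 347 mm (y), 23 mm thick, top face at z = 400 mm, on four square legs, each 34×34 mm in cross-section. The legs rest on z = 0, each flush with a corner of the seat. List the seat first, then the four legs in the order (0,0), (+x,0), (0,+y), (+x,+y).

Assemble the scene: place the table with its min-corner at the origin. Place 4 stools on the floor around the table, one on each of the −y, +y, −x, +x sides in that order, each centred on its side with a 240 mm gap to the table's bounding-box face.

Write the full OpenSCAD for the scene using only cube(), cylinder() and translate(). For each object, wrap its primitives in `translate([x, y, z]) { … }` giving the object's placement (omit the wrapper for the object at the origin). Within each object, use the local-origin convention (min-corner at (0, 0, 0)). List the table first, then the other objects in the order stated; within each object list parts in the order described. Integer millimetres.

translate([0, 0, 688]) cube([1157, 659, 31]);
translate([73, 73, 0]) cylinder(h = 688, r = 26);
translate([1084, 73, 0]) cylinder(h = 688, r = 26);
translate([73, 586, 0]) cylinder(h = 688, r = 26);
translate([1084, 586, 0]) cylinder(h = 688, r = 26);
translate([401, -587, 0]) {
  translate([0, 0, 377]) cube([355, 347, 23]);
  cube([34, 34, 377]);
  translate([321, 0, 0]) cube([34, 34, 377]);
  translate([0, 313, 0]) cube([34, 34, 377]);
  translate([321, 313, 0]) cube([34, 34, 377]);
}
translate([401, 899, 0]) {
  translate([0, 0, 377]) cube([355, 347, 23]);
  cube([34, 34, 377]);
  translate([321, 0, 0]) cube([34, 34, 377]);
  translate([0, 313, 0]) cube([34, 34, 377]);
  translate([321, 313, 0]) cube([34, 34, 377]);
}
translate([-595, 156, 0]) {
  translate([0, 0, 377]) cube([355, 347, 23]);
  cube([34, 34, 377]);
  translate([321, 0, 0]) cube([34, 34, 377]);
  translate([0, 313, 0]) cube([34, 34, 377]);
  translate([321, 313, 0]) cube([34, 34, 377]);
}
translate([1397, 156, 0]) {
  translate([0, 0, 377]) cube([355, 347, 23]);
  cube([34, 34, 377]);
  translate([321, 0, 0]) cube([34, 34, 377]);
  translate([0, 313, 0]) cube([34, 34, 377]);
  translate([321, 313, 0]) cube([34, 34, 377]);
}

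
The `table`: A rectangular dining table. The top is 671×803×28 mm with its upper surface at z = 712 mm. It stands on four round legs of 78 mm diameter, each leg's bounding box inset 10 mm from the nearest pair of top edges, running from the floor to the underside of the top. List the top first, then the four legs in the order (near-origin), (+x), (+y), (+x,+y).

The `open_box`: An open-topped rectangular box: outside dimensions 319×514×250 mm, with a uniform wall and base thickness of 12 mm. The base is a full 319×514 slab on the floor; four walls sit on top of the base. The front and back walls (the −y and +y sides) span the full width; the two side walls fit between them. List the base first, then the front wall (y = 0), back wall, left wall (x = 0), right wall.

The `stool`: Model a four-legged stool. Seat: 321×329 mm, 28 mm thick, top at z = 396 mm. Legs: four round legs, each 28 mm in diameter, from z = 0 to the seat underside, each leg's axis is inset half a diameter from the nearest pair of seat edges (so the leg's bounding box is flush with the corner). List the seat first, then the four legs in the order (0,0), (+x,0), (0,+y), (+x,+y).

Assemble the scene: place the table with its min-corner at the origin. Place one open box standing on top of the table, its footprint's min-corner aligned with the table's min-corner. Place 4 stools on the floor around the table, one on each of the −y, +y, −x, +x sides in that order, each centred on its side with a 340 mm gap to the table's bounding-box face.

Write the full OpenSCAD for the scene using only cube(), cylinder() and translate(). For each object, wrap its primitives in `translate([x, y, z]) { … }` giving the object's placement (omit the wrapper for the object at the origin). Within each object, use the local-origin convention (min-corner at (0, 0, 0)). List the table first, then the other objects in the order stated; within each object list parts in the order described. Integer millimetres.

translate([0, 0, 684]) cube([671, 803, 28]);
translate([49, 49, 0]) cylinder(h = 684, r = 39);
translate([622, 49, 0]) cylinder(h = 684, r = 39);
translate([49, 754, 0]) cylinder(h = 684, r = 39);
translate([622, 754, 0]) cylinder(h = 684, r = 39);
translate([0, 0, 712]) {
  cube([319, 514, 12]);
  translate([0, 0, 12]) cube([319, 12, 238]);
  translate([0, 502, 12]) cube([319, 12, 238]);
  translate([0, 12, 12]) cube([12, 490, 238]);
  translate([307, 12, 12]) cube([12, 490, 238]);
}
translate([175, -669, 0]) {
  translate([0, 0, 368]) cube([321, 329, 28]);
  translate([14, 14, 0]) cylinder(h = 368, r = 14);
  translate([307, 14, 0]) cylinder(h = 368, r = 14);
  translate([14, 315, 0]) cylinder(h = 368, r = 14);
  translate([307, 315, 0]) cylinder(h = 368, r = 14);
}
translate([175, 1143, 0]) {
  translate([0, 0, 368]) cube([321, 329, 28]);
  translate([14, 14, 0]) cylinder(h = 368, r = 14);
  translate([307, 14, 0]) cylinder(h = 368, r = 14);
  translate([14, 315, 0]) cylinder(h = 368, r = 14);
  translate([307, 315, 0]) cylinder(h = 368, r = 14);
}
translate([-661, 237, 0]) {
  translate([0, 0, 368]) cube([321, 329, 28]);
  translate([14, 14, 0]) cylinder(h = 368, r = 14);
  translate([307, 14, 0]) cylinder(h = 368, r = 14);
  translate([14, 315, 0]) cylinder(h = 368, r = 14);
  translate([307, 315, 0]) cylinder(h = 368, r = 14);
}
translate([1011, 237, 0]) {
  translate([0, 0, 368]) cube([321, 329, 28]);
  translate([14, 14, 0]) cylinder(h = 368, r = 14);
  translate([307, 14, 0]) cylinder(h = 368, r = 14);
  translate([14, 315, 0]) cylinder(h = 368, r = 14);
  translate([307, 315, 0]) cylinder(h = 368, r = 14);
}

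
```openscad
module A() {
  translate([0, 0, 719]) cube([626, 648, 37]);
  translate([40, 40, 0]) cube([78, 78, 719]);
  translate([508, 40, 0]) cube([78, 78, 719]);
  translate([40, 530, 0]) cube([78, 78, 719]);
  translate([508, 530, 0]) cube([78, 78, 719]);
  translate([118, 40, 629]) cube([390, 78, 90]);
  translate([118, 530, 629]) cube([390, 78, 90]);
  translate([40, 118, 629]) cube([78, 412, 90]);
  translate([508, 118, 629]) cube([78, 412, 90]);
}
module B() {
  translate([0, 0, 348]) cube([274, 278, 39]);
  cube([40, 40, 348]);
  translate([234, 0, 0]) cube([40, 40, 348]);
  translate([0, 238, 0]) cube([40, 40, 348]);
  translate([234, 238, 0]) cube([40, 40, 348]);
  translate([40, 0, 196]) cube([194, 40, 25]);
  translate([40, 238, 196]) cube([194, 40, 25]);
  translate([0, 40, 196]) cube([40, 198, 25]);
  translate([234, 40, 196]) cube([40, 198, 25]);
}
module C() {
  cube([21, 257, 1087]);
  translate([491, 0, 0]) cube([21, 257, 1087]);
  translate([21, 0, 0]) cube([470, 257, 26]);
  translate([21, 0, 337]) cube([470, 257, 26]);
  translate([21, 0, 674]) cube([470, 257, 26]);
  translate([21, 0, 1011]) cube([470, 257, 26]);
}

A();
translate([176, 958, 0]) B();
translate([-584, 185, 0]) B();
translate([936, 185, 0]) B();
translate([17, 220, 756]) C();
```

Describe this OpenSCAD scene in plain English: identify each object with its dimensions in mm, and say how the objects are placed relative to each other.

A is a table: top 626 mm (x) × 648 mm (y), 37 mm thick, upper face at z = 756 mm, on four 78×78 mm square legs, each inset 40 mm from the nearest pair of top edges, running from z = 0 to the bottom of the top. Four apron rails, 78 mm thick and 90 mm tall, run between adjacent legs with their top edges flush with the underside of the top and their outer faces flush with the legs' outer faces.

B is a four-legged stool. The seat is 274×278 mm, 39 mm thick, top at z = 387 mm. It stands on four square legs, each 40×40 mm in cross-section, from z = 0 to the seat underside, each flush with a corner of the seat. Four stretchers, 40 mm wide and 25 mm tall, connect adjacent legs with their undersides at z = 196 mm, each running between the inner faces of the legs it joins and aligned with the legs' outer faces on the other axis.

C is a bookshelf 512 mm wide overall, 257 mm deep and 1087 mm tall. The two sides are 21 mm thick vertical panels. 4 horizontal shelves of 26 mm thickness span between the inner faces of the sides; the lowest shelf sits on the floor and shelves are stacked with a clear vertical gap of 311 mm between each pair.

Three stools sit around the table at the +y, −x, +x sides. The bookshelf is on top of the table.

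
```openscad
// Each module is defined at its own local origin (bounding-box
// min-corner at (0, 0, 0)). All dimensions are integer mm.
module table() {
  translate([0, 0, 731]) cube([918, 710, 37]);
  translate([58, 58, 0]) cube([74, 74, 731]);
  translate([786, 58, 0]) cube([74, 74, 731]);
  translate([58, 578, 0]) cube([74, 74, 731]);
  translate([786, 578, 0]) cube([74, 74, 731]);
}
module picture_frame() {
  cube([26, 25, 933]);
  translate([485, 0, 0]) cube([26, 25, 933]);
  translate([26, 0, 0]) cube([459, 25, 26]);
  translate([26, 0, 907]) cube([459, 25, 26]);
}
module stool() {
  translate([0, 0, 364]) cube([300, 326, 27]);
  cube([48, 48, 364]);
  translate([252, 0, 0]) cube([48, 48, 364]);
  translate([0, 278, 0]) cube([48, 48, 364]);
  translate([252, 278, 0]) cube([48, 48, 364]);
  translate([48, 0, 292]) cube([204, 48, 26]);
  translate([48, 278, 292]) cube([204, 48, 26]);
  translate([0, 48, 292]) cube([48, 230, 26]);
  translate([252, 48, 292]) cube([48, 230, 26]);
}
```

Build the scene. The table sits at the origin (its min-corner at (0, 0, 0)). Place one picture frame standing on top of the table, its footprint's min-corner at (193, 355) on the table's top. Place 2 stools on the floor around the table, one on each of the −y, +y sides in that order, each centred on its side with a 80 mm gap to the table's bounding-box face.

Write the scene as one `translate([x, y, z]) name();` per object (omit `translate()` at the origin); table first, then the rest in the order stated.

table();
translate([193, 355, 768]) picture_frame();
translate([309, -406, 0]) stool();
translate([309, 790, 0]) stool();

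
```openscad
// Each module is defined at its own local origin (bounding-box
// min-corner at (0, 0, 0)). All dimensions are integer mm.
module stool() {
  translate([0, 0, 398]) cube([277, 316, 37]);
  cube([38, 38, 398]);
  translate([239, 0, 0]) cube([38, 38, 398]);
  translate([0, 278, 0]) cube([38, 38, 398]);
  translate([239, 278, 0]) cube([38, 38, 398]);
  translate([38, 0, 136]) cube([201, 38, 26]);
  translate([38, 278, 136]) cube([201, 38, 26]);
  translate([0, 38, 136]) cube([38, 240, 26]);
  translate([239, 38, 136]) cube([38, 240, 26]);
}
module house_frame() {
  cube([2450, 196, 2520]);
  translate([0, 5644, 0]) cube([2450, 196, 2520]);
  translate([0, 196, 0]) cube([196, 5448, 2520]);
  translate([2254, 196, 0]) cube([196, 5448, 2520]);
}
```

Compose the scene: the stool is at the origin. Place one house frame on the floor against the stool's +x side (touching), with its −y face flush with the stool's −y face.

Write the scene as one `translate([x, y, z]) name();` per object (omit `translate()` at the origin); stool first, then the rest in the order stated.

stool();
translate([277, 0, 0]) house_frame();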